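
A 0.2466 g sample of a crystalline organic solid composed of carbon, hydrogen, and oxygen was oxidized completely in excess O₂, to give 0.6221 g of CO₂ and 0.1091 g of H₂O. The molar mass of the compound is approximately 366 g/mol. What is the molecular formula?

C21H18O6

mol C = 0.6221 g CO₂ ÷ 44.009 g/mol = 0.014136 mol
mol H = 2 × 0.1091 g H₂O ÷ 18.015 g/mol = 0.012112 mol
mass O = 0.2466 − (0.16978 + 0.012209) = 0.064607 g → mol O = 0.064607 ÷ 15.999 = 0.0040382 mol
Divide by the smallest (0.0040382 mol): C 3.501, H 2.999, O 1.000
Multiplying each by 2 gives whole numbers: C 7.00, H 6.00, O 2.00
Empirical formula: C7H6O2
Empirical-formula mass = 122.12 g/mol; 366 ÷ 122.12 ≈ 3, so the molecular formula is C21H18O6.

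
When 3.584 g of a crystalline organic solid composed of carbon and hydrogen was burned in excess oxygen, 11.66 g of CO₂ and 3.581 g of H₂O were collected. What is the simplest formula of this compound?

C2H3

mol C = 11.66 g CO₂ ÷ 44.009 g/mol = 0.26495 mol
mol H = 2 × 3.581 g H₂O ÷ 18.015 g/mol = 0.39756 mol
Divide by the smallest (0.26495 mol): C 1.000, H 1.501
Multiplying each by 2 gives whole numbers: C 2.00, H 3.00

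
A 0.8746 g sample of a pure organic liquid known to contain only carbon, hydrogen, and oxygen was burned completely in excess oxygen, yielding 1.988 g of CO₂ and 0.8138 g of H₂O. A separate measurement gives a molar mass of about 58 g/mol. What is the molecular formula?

C3H6O

mol C = 1.988 g CO₂ ÷ 44.009 g/mol = 0.045173 mol
mol H = 2 × 0.8138 g H₂O ÷ 18.015 g/mol = 0.090347 mol
mass O = 0.8746 − (0.54257 + 0.091070) = 0.24096 g → mol O = 0.24096 ÷ 15.999 = 0.015061 mol
Divide by the smallest (0.015061 mol): C 2.999, H 5.999, O 1.000
Empirical formula: C3H6O
Empirical-formula mass = 58.08 g/mol; 58 ÷ 58.08 ≈ 1, so the molecular formula is C3H6O.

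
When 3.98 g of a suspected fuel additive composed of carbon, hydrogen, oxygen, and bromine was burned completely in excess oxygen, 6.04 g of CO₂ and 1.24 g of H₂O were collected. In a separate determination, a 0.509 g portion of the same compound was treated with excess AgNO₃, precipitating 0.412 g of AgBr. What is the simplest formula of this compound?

mol C = 6.04 g CO₂ ÷ 44.009 g/mol = 0.1372 mol
mol H = 2 × 1.24 g H₂O ÷ 18.015 g/mol = 0.1377 mol
From the AgBr data: mol Br per gram of compound = (0.412 ÷ 187.772) ÷ 0.509 = 0.004311 mol/g, so in the 3.98 g combustion sample mol Br = 0.01716 mol
mass O = 3.98 − (1.648 + 0.1388 + 1.371) = 0.8219 g → mol O = 0.8219 ÷ 15.999 = 0.05137 mol
Divide by the smallest (0.01716 mol): C 8.000, H 8.024, Br 1.000, O 2.994

C8H8BrO3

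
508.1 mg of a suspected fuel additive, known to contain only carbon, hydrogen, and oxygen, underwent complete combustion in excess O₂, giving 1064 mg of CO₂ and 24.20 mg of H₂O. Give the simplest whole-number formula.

C9HO5

mol C = 1.064 g CO₂ ÷ 44.009 g/mol = 0.024177 mol
mol H = 2 × 0.02420 g H₂O ÷ 18.015 g/mol = 0.0026867 mol
mass O = 0.5081 − (0.29039 + 0.0027081) = 0.21500 g → mol O = 0.21500 ÷ 15.999 = 0.013439 mol
Divide by the smallest (0.0026867 mol): C 8.999, H 1.000, O 5.002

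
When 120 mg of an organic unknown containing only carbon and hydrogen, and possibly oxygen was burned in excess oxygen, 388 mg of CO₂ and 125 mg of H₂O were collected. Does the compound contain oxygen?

mol C = 0.388 g CO₂ ÷ 44.009 g/mol = 0.008816 mol
mol H = 2 × 0.125 g H₂O ÷ 18.015 g/mol = 0.01388 mol
C and H together account for 0.1199 g — essentially the entire 0.120 g sample — so the compound contains no oxygen.

no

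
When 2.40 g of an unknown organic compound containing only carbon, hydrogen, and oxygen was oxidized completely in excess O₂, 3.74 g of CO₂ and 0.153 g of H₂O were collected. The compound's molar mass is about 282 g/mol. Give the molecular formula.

C10H2O10

mol C = 3.74 g CO₂ ÷ 44.009 g/mol = 0.08498 mol
mol H = 2 × 0.153 g H₂O ÷ 18.015 g/mol = 0.01699 mol
mass O = 2.40 − (1.021 + 0.01712) = 1.362 g → mol O = 1.362 ÷ 15.999 = 0.08514 mol
Divide by the smallest (0.01699 mol): C 5.003, H 1.000, O 5.012
Empirical formula: C5HO5
Empirical-formula mass = 141.06 g/mol; 282 ÷ 141.06 ≈ 2, so the molecular formula is C10H2O10.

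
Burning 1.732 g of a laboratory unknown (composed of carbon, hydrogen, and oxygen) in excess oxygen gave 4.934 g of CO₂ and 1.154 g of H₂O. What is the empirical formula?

C7H8O

mol C = 4.934 g CO₂ ÷ 44.009 g/mol = 0.11211 mol
mol H = 2 × 1.154 g H₂O ÷ 18.015 g/mol = 0.12812 mol
mass O = 1.732 − (1.3466 + 0.12914) = 0.25627 g → mol O = 0.25627 ÷ 15.999 = 0.016018 mol
Divide by the smallest (0.016018 mol): C 6.999, H 7.998, O 1.000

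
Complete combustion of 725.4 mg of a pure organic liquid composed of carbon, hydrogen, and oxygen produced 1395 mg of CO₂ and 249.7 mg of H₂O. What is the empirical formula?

C8H7O5

mol C = 1.395 g CO₂ ÷ 44.009 g/mol = 0.031698 mol
mol H = 2 × 0.2497 g H₂O ÷ 18.015 g/mol = 0.027721 mol
mass O = 0.7254 − (0.38073 + 0.027943) = 0.31673 g → mol O = 0.31673 ÷ 15.999 = 0.019797 mol
Divide by the smallest (0.019797 mol): C 1.601, H 1.400, O 1.000
Multiplying each by 5 gives whole numbers: C 8.01, H 7.00, O 5.00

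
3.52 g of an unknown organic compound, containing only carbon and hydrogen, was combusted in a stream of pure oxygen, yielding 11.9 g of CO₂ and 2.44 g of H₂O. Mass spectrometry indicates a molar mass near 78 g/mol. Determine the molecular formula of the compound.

mol C = 11.9 g CO₂ ÷ 44.009 g/mol = 0.2704 mol
mol H = 2 × 2.44 g H₂O ÷ 18.015 g/mol = 0.2709 mol
Divide by the smallest (0.2704 mol): C 1.000, H 1.002
Empirical formula: CH
Empirical-formula mass = 13.02 g/mol; 78 ÷ 13.02 ≈ 6, so the molecular formula is C6H6.

C6H6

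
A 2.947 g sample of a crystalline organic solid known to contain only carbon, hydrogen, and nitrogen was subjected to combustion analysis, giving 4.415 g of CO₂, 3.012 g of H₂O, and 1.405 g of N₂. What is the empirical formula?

mol C = 4.415 g CO₂ ÷ 44.009 g/mol = 0.10032 mol
mol H = 2 × 3.012 g H₂O ÷ 18.015 g/mol = 0.33439 mol
mol N = 2 × 1.405 g N₂ ÷ 28.014 g/mol = 0.10031 mol
Divide by the smallest (0.10031 mol): C 1.000, H 3.334, N 1.000
Multiplying each by 3 gives whole numbers: C 3.00, H 10.00, N 3.00

C3H10N3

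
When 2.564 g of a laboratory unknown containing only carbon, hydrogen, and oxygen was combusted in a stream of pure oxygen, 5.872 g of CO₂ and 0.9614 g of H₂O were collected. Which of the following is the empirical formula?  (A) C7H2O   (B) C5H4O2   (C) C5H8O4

(B) C5H4O2

mol C = 5.872 g CO₂ ÷ 44.009 g/mol = 0.13343 mol
mol H = 2 × 0.9614 g H₂O ÷ 18.015 g/mol = 0.10673 mol
mass O = 2.564 − (1.6026 + 0.10759) = 0.85382 g → mol O = 0.85382 ÷ 15.999 = 0.053367 mol
Divide by the smallest (0.053367 mol): C 2.500, H 2.000, O 1.000
Multiplying each by 2 gives whole numbers: C 5.00, H 4.00, O 2.00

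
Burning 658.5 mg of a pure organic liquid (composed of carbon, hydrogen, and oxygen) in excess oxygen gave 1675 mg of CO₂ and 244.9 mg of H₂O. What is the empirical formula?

mol C = 1.675 g CO₂ ÷ 44.009 g/mol = 0.038060 mol
mol H = 2 × 0.2449 g H₂O ÷ 18.015 g/mol = 0.027188 mol
mass O = 0.6585 − (0.45714 + 0.027406) = 0.17395 g → mol O = 0.17395 ÷ 15.999 = 0.010873 mol
Divide by the smallest (0.010873 mol): C 3.501, H 2.501, O 1.000
Multiplying each by 2 gives whole numbers: C 7.00, H 5.00, O 2.00

C7H5O2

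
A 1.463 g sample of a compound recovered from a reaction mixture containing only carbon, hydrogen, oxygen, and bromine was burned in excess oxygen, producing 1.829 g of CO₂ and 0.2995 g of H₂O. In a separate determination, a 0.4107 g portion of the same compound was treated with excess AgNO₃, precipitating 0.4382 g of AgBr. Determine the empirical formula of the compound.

C5H4BrO2

mol C = 1.829 g CO₂ ÷ 44.009 g/mol = 0.041560 mol
mol H = 2 × 0.2995 g H₂O ÷ 18.015 g/mol = 0.033250 mol
From the AgBr data: mol Br per gram of compound = (0.4382 ÷ 187.772) ÷ 0.4107 = 0.0056822 mol/g, so in the 1.463 g combustion sample mol Br = 0.0083131 mol
mass O = 1.463 − (0.49917 + 0.033516 + 0.66425) = 0.26606 g → mol O = 0.26606 ÷ 15.999 = 0.016630 mol
Divide by the smallest (0.0083131 mol): C 4.999, H 4.000, Br 1.000, O 2.000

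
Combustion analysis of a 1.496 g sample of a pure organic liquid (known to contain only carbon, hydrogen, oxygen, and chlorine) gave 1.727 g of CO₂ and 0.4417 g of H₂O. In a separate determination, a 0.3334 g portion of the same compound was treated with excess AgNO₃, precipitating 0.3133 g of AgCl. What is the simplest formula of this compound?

mol C = 1.727 g CO₂ ÷ 44.009 g/mol = 0.039242 mol
mol H = 2 × 0.4417 g H₂O ÷ 18.015 g/mol = 0.049037 mol
From the AgCl data: mol Cl per gram of compound = (0.3133 ÷ 143.318) ÷ 0.3334 = 0.0065568 mol/g, so in the 1.496 g combustion sample mol Cl = 0.0098090 mol
mass O = 1.496 − (0.47134 + 0.049429 + 0.34773) = 0.62751 g → mol O = 0.62751 ÷ 15.999 = 0.039222 mol
Divide by the smallest (0.0098090 mol): C 4.001, H 4.999, Cl 1.000, O 3.999

C4H5ClO4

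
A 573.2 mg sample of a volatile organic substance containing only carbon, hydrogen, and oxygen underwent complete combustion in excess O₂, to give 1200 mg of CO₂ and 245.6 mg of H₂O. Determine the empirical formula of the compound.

C2H2O

mol C = 1.200 g CO₂ ÷ 44.009 g/mol = 0.027267 mol
mol H = 2 × 0.2456 g H₂O ÷ 18.015 g/mol = 0.027266 mol
mass O = 0.5732 − (0.32751 + 0.027484) = 0.21821 g → mol O = 0.21821 ÷ 15.999 = 0.013639 mol
Divide by the smallest (0.013639 mol): C 1.999, H 1.999, O 1.000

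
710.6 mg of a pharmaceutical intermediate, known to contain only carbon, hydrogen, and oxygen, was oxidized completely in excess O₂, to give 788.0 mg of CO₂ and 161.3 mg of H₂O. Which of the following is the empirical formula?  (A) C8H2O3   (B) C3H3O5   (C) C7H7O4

mol C = 0.7880 g CO₂ ÷ 44.009 g/mol = 0.017905 mol
mol H = 2 × 0.1613 g H₂O ÷ 18.015 g/mol = 0.017907 mol
mass O = 0.7106 − (0.21506 + 0.018051) = 0.47749 g → mol O = 0.47749 ÷ 15.999 = 0.029845 mol
Divide by the smallest (0.017905 mol): C 1.000, H 1.000, O 1.667
Multiplying each by 3 gives whole numbers: C 3.00, H 3.00, O 5.00

(B) C3H3O5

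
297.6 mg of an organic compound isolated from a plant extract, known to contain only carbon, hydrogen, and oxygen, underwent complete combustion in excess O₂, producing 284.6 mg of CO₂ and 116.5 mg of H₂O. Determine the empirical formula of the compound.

CH2O2

mol C = 0.2846 g CO₂ ÷ 44.009 g/mol = 0.0064669 mol
mol H = 2 × 0.1165 g H₂O ÷ 18.015 g/mol = 0.012934 mol
mass O = 0.2976 − (0.077673 + 0.013037) = 0.20689 g → mol O = 0.20689 ÷ 15.999 = 0.012931 mol
Divide by the smallest (0.0064669 mol): C 1.000, H 2.000, O 2.000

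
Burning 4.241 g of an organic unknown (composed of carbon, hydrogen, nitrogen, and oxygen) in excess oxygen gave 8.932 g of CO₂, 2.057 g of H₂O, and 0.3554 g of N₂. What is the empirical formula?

mol C = 8.932 g CO₂ ÷ 44.009 g/mol = 0.20296 mol
mol H = 2 × 2.057 g H₂O ÷ 18.015 g/mol = 0.22837 mol
mol N = 2 × 0.3554 g N₂ ÷ 28.014 g/mol = 0.025373 mol
mass O = 4.241 − (2.4377 + 0.23019 + 0.35540) = 1.2177 g → mol O = 1.2177 ÷ 15.999 = 0.076109 mol
Divide by the smallest (0.025373 mol): C 7.999, H 9.000, N 1.000, O 3.000

C8H9NO3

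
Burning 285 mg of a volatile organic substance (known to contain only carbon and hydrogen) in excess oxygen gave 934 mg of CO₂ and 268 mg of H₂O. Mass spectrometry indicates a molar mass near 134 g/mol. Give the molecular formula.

C10H14

mol C = 0.934 g CO₂ ÷ 44.009 g/mol = 0.02122 mol
mol H = 2 × 0.268 g H₂O ÷ 18.015 g/mol = 0.02975 mol
Divide by the smallest (0.02122 mol): C 1.000, H 1.402
Multiplying each by 5 gives whole numbers: C 5.00, H 7.01
Empirical formula: C5H7
Empirical-formula mass = 67.11 g/mol; 134 ÷ 67.11 ≈ 2, so the molecular formula is C10H14.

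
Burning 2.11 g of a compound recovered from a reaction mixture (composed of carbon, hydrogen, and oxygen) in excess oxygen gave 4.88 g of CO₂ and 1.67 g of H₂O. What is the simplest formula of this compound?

mol C = 4.88 g CO₂ ÷ 44.009 g/mol = 0.1109 mol
mol H = 2 × 1.67 g H₂O ÷ 18.015 g/mol = 0.1854 mol
mass O = 2.11 − (1.332 + 0.1869) = 0.5913 g → mol O = 0.5913 ÷ 15.999 = 0.03696 mol
Divide by the smallest (0.03696 mol): C 3.000, H 5.017, O 1.000

C3H5O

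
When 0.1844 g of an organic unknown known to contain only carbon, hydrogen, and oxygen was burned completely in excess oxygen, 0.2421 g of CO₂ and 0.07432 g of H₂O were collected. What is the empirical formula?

mol C = 0.2421 g CO₂ ÷ 44.009 g/mol = 0.0055011 mol
mol H = 2 × 0.07432 g H₂O ÷ 18.015 g/mol = 0.0082509 mol
mass O = 0.1844 − (0.066074 + 0.0083169) = 0.11001 g → mol O = 0.11001 ÷ 15.999 = 0.0068760 mol
Divide by the smallest (0.0055011 mol): C 1.000, H 1.500, O 1.250
Multiplying each by 4 gives whole numbers: C 4.00, H 6.00, O 5.00

C4H6O5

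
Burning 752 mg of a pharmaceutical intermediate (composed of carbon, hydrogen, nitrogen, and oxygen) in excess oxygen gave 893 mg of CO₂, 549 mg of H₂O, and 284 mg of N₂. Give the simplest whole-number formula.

mol C = 0.893 g CO₂ ÷ 44.009 g/mol = 0.02029 mol
mol H = 2 × 0.549 g H₂O ÷ 18.015 g/mol = 0.06095 mol
mol N = 2 × 0.284 g N₂ ÷ 28.014 g/mol = 0.02028 mol
mass O = 0.752 − (0.2437 + 0.06144 + 0.2840) = 0.1628 g → mol O = 0.1628 ÷ 15.999 = 0.01018 mol
Divide by the smallest (0.01018 mol): C 1.994, H 5.988, N 1.992, O 1.000

C2H6N2O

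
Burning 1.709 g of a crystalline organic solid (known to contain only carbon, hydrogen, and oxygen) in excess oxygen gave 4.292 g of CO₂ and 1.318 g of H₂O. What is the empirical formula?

mol C = 4.292 g CO₂ ÷ 44.009 g/mol = 0.097526 mol
mol H = 2 × 1.318 g H₂O ÷ 18.015 g/mol = 0.14632 mol
mass O = 1.709 − (1.1714 + 0.14749) = 0.39013 g → mol O = 0.39013 ÷ 15.999 = 0.024385 mol
Divide by the smallest (0.024385 mol): C 3.999, H 6.001, O 1.000

C4H6O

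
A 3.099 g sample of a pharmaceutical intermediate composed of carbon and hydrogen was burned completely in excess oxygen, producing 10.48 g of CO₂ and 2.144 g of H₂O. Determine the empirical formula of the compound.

mol C = 10.48 g CO₂ ÷ 44.009 g/mol = 0.23813 mol
mol H = 2 × 2.144 g H₂O ÷ 18.015 g/mol = 0.23802 mol
Divide by the smallest (0.23802 mol): C 1.000, H 1.000

CH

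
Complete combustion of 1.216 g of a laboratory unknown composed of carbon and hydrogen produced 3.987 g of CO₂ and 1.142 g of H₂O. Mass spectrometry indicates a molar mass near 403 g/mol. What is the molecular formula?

mol C = 3.987 g CO₂ ÷ 44.009 g/mol = 0.090595 mol
mol H = 2 × 1.142 g H₂O ÷ 18.015 g/mol = 0.12678 mol
Divide by the smallest (0.090595 mol): C 1.000, H 1.399
Multiplying each by 5 gives whole numbers: C 5.00, H 7.00
Empirical formula: C5H7
Empirical-formula mass = 67.11 g/mol; 403 ÷ 67.11 ≈ 6, so the molecular formula is C30H42.

C30H42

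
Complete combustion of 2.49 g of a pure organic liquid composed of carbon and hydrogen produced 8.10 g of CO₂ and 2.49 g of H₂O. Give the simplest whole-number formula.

C2H3

mol C = 8.10 g CO₂ ÷ 44.009 g/mol = 0.1841 mol
mol H = 2 × 2.49 g H₂O ÷ 18.015 g/mol = 0.2764 mol
Divide by the smallest (0.1841 mol): C 1.000, H 1.502
Multiplying each by 2 gives whole numbers: C 2.00, H 3.00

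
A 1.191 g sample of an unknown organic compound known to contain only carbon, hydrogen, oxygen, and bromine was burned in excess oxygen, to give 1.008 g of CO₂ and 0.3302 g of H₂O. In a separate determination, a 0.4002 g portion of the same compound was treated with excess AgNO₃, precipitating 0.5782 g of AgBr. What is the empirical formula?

C5H8Br2O2

mol C = 1.008 g CO₂ ÷ 44.009 g/mol = 0.022904 mol
mol H = 2 × 0.3302 g H₂O ÷ 18.015 g/mol = 0.036658 mol
From the AgBr data: mol Br per gram of compound = (0.5782 ÷ 187.772) ÷ 0.4002 = 0.0076943 mol/g, so in the 1.191 g combustion sample mol Br = 0.0091639 mol
mass O = 1.191 − (0.27510 + 0.036952 + 0.73223) = 0.14671 g → mol O = 0.14671 ÷ 15.999 = 0.0091699 mol
Divide by the smallest (0.0091639 mol): C 2.499, H 4.000, Br 1.000, O 1.001
Multiplying each by 2 gives whole numbers: C 5.00, H 8.00, Br 2.00, O 2.00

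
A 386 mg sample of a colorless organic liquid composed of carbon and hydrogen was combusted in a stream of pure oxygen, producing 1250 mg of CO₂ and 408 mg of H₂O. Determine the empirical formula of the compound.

mol C = 1.25 g CO₂ ÷ 44.009 g/mol = 0.02840 mol
mol H = 2 × 0.408 g H₂O ÷ 18.015 g/mol = 0.04530 mol
Divide by the smallest (0.02840 mol): C 1.000, H 1.595
Multiplying each by 5 gives whole numbers: C 5.00, H 7.97

C5H8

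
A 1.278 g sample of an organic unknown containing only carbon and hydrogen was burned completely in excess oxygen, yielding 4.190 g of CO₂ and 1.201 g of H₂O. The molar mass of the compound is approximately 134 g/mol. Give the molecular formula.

C10H14

mol C = 4.190 g CO₂ ÷ 44.009 g/mol = 0.095208 mol
mol H = 2 × 1.201 g H₂O ÷ 18.015 g/mol = 0.13333 mol
Divide by the smallest (0.095208 mol): C 1.000, H 1.400
Multiplying each by 5 gives whole numbers: C 5.00, H 7.00
Empirical formula: C5H7
Empirical-formula mass = 67.11 g/mol; 134 ÷ 67.11 ≈ 2, so the molecular formula is C10H14.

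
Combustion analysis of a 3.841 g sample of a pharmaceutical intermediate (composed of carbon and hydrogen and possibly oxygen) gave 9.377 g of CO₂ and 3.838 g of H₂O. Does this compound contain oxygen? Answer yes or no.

mol C = 9.377 g CO₂ ÷ 44.009 g/mol = 0.21307 mol
mol H = 2 × 3.838 g H₂O ÷ 18.015 g/mol = 0.42609 mol
C and H account for only 2.9887 g of the 3.841 g sample; the remaining 0.85232 g must be oxygen.

yes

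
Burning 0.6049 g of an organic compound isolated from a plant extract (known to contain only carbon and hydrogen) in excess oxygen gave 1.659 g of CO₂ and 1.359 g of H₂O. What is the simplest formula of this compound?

mol C = 1.659 g CO₂ ÷ 44.009 g/mol = 0.037697 mol
mol H = 2 × 1.359 g H₂O ÷ 18.015 g/mol = 0.15087 mol
Divide by the smallest (0.037697 mol): C 1.000, H 4.002

CH4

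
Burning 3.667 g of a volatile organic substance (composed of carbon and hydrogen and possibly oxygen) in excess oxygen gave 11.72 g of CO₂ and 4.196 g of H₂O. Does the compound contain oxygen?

no

mol C = 11.72 g CO₂ ÷ 44.009 g/mol = 0.26631 mol
mol H = 2 × 4.196 g H₂O ÷ 18.015 g/mol = 0.46583 mol
C and H together account for 3.6682 g — essentially the entire 3.667 g sample — so the compound contains no oxygen.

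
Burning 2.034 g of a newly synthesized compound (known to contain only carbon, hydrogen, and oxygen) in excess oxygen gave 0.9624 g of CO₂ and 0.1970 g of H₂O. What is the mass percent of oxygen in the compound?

mol C = 0.9624 g CO₂ ÷ 44.009 g/mol = 0.021868 mol
mol H = 2 × 0.1970 g H₂O ÷ 18.015 g/mol = 0.021871 mol
mass O = 2.034 − (0.26266 + 0.022046) = 1.7493 g → mol O = 1.7493 ÷ 15.999 = 0.10934 mol
mass % O = 1.7493 g ÷ 2.034 g × 100%

86.00%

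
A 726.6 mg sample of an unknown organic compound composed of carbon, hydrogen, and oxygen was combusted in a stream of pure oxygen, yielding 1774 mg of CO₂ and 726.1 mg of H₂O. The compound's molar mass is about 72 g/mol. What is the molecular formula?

C4H8O

mol C = 1.774 g CO₂ ÷ 44.009 g/mol = 0.040310 mol
mol H = 2 × 0.7261 g H₂O ÷ 18.015 g/mol = 0.080611 mol
mass O = 0.7266 − (0.48416 + 0.081255) = 0.16118 g → mol O = 0.16118 ÷ 15.999 = 0.010074 mol
Divide by the smallest (0.010074 mol): C 4.001, H 8.001, O 1.000
Empirical formula: C4H8O
Empirical-formula mass = 72.11 g/mol; 72 ÷ 72.11 ≈ 1, so the molecular formula is C4H8O.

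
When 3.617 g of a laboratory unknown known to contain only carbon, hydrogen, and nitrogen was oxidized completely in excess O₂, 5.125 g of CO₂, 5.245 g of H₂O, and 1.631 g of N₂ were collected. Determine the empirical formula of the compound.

CH5N

mol C = 5.125 g CO₂ ÷ 44.009 g/mol = 0.11645 mol
mol H = 2 × 5.245 g H₂O ÷ 18.015 g/mol = 0.58229 mol
mol N = 2 × 1.631 g N₂ ÷ 28.014 g/mol = 0.11644 mol
Divide by the smallest (0.11644 mol): C 1.000, H 5.001, N 1.000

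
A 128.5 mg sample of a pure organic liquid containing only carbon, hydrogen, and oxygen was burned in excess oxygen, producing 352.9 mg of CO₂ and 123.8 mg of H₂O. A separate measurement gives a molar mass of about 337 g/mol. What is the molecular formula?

C21H36O3

mol C = 0.3529 g CO₂ ÷ 44.009 g/mol = 0.0080188 mol
mol H = 2 × 0.1238 g H₂O ÷ 18.015 g/mol = 0.013744 mol
mass O = 0.1285 − (0.096314 + 0.013854) = 0.018332 g → mol O = 0.018332 ÷ 15.999 = 0.0011458 mol
Divide by the smallest (0.0011458 mol): C 6.998, H 11.995, O 1.000
Empirical formula: C7H12O
Empirical-formula mass = 112.17 g/mol; 337 ÷ 112.17 ≈ 3, so the molecular formula is C21H36O3.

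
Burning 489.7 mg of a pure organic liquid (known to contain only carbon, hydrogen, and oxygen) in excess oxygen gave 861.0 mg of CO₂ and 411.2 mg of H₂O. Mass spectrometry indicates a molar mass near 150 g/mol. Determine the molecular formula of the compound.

C6H14O4

mol C = 0.8610 g CO₂ ÷ 44.009 g/mol = 0.019564 mol
mol H = 2 × 0.4112 g H₂O ÷ 18.015 g/mol = 0.045651 mol
mass O = 0.4897 − (0.23499 + 0.046016) = 0.20870 g → mol O = 0.20870 ÷ 15.999 = 0.013044 mol
Divide by the smallest (0.013044 mol): C 1.500, H 3.500, O 1.000
Multiplying each by 2 gives whole numbers: C 3.00, H 7.00, O 2.00
Empirical formula: C3H7O2
Empirical-formula mass = 75.09 g/mol; 150 ÷ 75.09 ≈ 2, so the molecular formula is C6H14O4.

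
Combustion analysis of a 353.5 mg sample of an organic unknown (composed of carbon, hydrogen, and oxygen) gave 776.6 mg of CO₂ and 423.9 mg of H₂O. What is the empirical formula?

mol C = 0.7766 g CO₂ ÷ 44.009 g/mol = 0.017646 mol
mol H = 2 × 0.4239 g H₂O ÷ 18.015 g/mol = 0.047061 mol
mass O = 0.3535 − (0.21195 + 0.047437) = 0.094112 g → mol O = 0.094112 ÷ 15.999 = 0.0058824 mol
Divide by the smallest (0.0058824 mol): C 3.000, H 8.000, O 1.000

C3H8O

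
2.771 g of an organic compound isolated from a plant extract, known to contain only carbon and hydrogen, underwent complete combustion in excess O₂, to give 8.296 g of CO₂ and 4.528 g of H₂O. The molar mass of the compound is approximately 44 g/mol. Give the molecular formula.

mol C = 8.296 g CO₂ ÷ 44.009 g/mol = 0.18851 mol
mol H = 2 × 4.528 g H₂O ÷ 18.015 g/mol = 0.50269 mol
Divide by the smallest (0.18851 mol): C 1.000, H 2.667
Multiplying each by 3 gives whole numbers: C 3.00, H 8.00
Empirical formula: C3H8
Empirical-formula mass = 44.10 g/mol; 44 ÷ 44.10 ≈ 1, so the molecular formula is C3H8.

C3H8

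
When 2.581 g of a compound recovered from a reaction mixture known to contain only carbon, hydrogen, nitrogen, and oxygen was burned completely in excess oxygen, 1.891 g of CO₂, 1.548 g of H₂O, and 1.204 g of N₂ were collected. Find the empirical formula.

CH4N2O

mol C = 1.891 g CO₂ ÷ 44.009 g/mol = 0.042968 mol
mol H = 2 × 1.548 g H₂O ÷ 18.015 g/mol = 0.17186 mol
mol N = 2 × 1.204 g N₂ ÷ 28.014 g/mol = 0.085957 mol
mass O = 2.581 − (0.51609 + 0.17323 + 1.2040) = 0.68767 g → mol O = 0.68767 ÷ 15.999 = 0.042982 mol
Divide by the smallest (0.042968 mol): C 1.000, H 4.000, N 2.000, O 1.000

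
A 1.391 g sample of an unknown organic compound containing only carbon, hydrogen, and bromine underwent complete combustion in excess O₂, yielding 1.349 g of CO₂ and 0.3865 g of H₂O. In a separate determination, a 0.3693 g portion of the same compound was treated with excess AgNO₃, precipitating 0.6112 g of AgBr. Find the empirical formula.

mol C = 1.349 g CO₂ ÷ 44.009 g/mol = 0.030653 mol
mol H = 2 × 0.3865 g H₂O ÷ 18.015 g/mol = 0.042909 mol
From the AgBr data: mol Br per gram of compound = (0.6112 ÷ 187.772) ÷ 0.3693 = 0.0088140 mol/g, so in the 1.391 g combustion sample mol Br = 0.012260 mol
Divide by the smallest (0.012260 mol): C 2.500, H 3.500, Br 1.000
Multiplying each by 2 gives whole numbers: C 5.00, H 7.00, Br 2.00

C5H7Br2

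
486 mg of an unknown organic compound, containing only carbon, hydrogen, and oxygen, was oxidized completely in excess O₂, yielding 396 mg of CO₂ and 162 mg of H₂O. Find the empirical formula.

C2H4O5

mol C = 0.396 g CO₂ ÷ 44.009 g/mol = 0.008998 mol
mol H = 2 × 0.162 g H₂O ÷ 18.015 g/mol = 0.01799 mol
mass O = 0.486 − (0.1081 + 0.01813) = 0.3598 g → mol O = 0.3598 ÷ 15.999 = 0.02249 mol
Divide by the smallest (0.008998 mol): C 1.000, H 1.999, O 2.499
Multiplying each by 2 gives whole numbers: C 2.00, H 4.00, O 5.00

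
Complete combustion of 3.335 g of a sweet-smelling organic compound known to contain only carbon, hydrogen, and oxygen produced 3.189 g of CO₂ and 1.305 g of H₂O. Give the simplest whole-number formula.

mol C = 3.189 g CO₂ ÷ 44.009 g/mol = 0.072462 mol
mol H = 2 × 1.305 g H₂O ÷ 18.015 g/mol = 0.14488 mol
mass O = 3.335 − (0.87035 + 0.14604) = 2.3186 g → mol O = 2.3186 ÷ 15.999 = 0.14492 mol
Divide by the smallest (0.072462 mol): C 1.000, H 1.999, O 2.000

CH2O2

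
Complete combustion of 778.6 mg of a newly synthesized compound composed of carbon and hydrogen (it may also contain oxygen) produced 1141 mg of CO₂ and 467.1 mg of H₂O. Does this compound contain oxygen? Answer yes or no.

yes

mol C = 1.141 g CO₂ ÷ 44.009 g/mol = 0.025927 mol
mol H = 2 × 0.4671 g H₂O ÷ 18.015 g/mol = 0.051857 mol
C and H account for only 0.36368 g of the 0.7786 g sample; the remaining 0.41492 g must be oxygen.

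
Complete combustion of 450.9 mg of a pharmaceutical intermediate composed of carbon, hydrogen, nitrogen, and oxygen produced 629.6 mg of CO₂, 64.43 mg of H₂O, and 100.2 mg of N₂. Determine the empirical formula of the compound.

C4H2N2O3

mol C = 0.6296 g CO₂ ÷ 44.009 g/mol = 0.014306 mol
mol H = 2 × 0.06443 g H₂O ÷ 18.015 g/mol = 0.0071529 mol
mol N = 2 × 0.1002 g N₂ ÷ 28.014 g/mol = 0.0071536 mol
mass O = 0.4509 − (0.17183 + 0.0072102 + 0.10020) = 0.17166 g → mol O = 0.17166 ÷ 15.999 = 0.010729 mol
Divide by the smallest (0.0071529 mol): C 2.000, H 1.000, N 1.000, O 1.500
Multiplying each by 2 gives whole numbers: C 4.00, H 2.00, N 2.00, O 3.00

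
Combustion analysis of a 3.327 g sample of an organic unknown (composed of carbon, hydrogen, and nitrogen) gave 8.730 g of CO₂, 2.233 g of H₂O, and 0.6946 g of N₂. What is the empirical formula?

mol C = 8.730 g CO₂ ÷ 44.009 g/mol = 0.19837 mol
mol H = 2 × 2.233 g H₂O ÷ 18.015 g/mol = 0.24790 mol
mol N = 2 × 0.6946 g N₂ ÷ 28.014 g/mol = 0.049589 mol
Divide by the smallest (0.049589 mol): C 4.000, H 4.999, N 1.000

C4H5N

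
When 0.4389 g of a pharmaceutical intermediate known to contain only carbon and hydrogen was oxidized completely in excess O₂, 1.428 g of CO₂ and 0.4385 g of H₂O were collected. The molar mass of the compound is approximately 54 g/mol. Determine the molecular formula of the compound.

C4H6

mol C = 1.428 g CO₂ ÷ 44.009 g/mol = 0.032448 mol
mol H = 2 × 0.4385 g H₂O ÷ 18.015 g/mol = 0.048682 mol
Divide by the smallest (0.032448 mol): C 1.000, H 1.500
Multiplying each by 2 gives whole numbers: C 2.00, H 3.00
Empirical formula: C2H3
Empirical-formula mass = 27.05 g/mol; 54 ÷ 27.05 ≈ 2, so the molecular formula is C4H6.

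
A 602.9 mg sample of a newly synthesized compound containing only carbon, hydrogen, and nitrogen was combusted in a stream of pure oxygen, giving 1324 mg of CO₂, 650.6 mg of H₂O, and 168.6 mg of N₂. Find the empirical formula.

mol C = 1.324 g CO₂ ÷ 44.009 g/mol = 0.030085 mol
mol H = 2 × 0.6506 g H₂O ÷ 18.015 g/mol = 0.072229 mol
mol N = 2 × 0.1686 g N₂ ÷ 28.014 g/mol = 0.012037 mol
Divide by the smallest (0.012037 mol): C 2.499, H 6.001, N 1.000
Multiplying each by 2 gives whole numbers: C 5.00, H 12.00, N 2.00

C5H12N2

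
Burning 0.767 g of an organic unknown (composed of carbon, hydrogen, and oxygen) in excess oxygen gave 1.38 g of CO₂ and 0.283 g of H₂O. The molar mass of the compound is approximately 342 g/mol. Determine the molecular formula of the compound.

C14H14O10

mol C = 1.38 g CO₂ ÷ 44.009 g/mol = 0.03136 mol
mol H = 2 × 0.283 g H₂O ÷ 18.015 g/mol = 0.03142 mol
mass O = 0.767 − (0.3766 + 0.03167) = 0.3587 g → mol O = 0.3587 ÷ 15.999 = 0.02242 mol
Divide by the smallest (0.02242 mol): C 1.399, H 1.401, O 1.000
Multiplying each by 5 gives whole numbers: C 6.99, H 7.01, O 5.00
Empirical formula: C7H7O5
Empirical-formula mass = 171.13 g/mol; 342 ÷ 171.13 ≈ 2, so the molecular formula is C14H14O10.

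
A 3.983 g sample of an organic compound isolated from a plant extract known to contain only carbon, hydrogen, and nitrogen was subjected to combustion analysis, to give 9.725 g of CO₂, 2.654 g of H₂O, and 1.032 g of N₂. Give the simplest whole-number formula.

mol C = 9.725 g CO₂ ÷ 44.009 g/mol = 0.22098 mol
mol H = 2 × 2.654 g H₂O ÷ 18.015 g/mol = 0.29464 mol
mol N = 2 × 1.032 g N₂ ÷ 28.014 g/mol = 0.073677 mol
Divide by the smallest (0.073677 mol): C 2.999, H 3.999, N 1.000

C3H4N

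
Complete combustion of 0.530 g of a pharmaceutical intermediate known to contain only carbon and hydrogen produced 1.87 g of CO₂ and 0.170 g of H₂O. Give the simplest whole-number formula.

C9H4

mol C = 1.87 g CO₂ ÷ 44.009 g/mol = 0.04249 mol
mol H = 2 × 0.170 g H₂O ÷ 18.015 g/mol = 0.01887 mol
Divide by the smallest (0.01887 mol): C 2.251, H 1.000
Multiplying each by 4 gives whole numbers: C 9.01, H 4.00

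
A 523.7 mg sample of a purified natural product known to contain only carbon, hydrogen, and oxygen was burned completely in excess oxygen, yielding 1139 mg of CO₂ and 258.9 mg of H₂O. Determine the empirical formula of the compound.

C9H10O4

mol C = 1.139 g CO₂ ÷ 44.009 g/mol = 0.025881 mol
mol H = 2 × 0.2589 g H₂O ÷ 18.015 g/mol = 0.028743 mol
mass O = 0.5237 − (0.31086 + 0.028973) = 0.18387 g → mol O = 0.18387 ÷ 15.999 = 0.011493 mol
Divide by the smallest (0.011493 mol): C 2.252, H 2.501, O 1.000
Multiplying each by 4 gives whole numbers: C 9.01, H 10.00, O 4.00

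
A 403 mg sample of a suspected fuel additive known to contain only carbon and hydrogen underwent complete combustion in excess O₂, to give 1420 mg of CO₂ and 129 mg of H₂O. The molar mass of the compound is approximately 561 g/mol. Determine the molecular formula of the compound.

mol C = 1.42 g CO₂ ÷ 44.009 g/mol = 0.03227 mol
mol H = 2 × 0.129 g H₂O ÷ 18.015 g/mol = 0.01432 mol
Divide by the smallest (0.01432 mol): C 2.253, H 1.000
Multiplying each by 4 gives whole numbers: C 9.01, H 4.00
Empirical formula: C9H4
Empirical-formula mass = 112.13 g/mol; 561 ÷ 112.13 ≈ 5, so the molecular formula is C45H20.

C45H20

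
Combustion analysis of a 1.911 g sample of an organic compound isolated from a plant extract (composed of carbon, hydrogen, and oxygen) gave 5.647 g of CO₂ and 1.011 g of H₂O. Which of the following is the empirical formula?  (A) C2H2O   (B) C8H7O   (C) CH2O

(B) C8H7O

mol C = 5.647 g CO₂ ÷ 44.009 g/mol = 0.12831 mol
mol H = 2 × 1.011 g H₂O ÷ 18.015 g/mol = 0.11224 mol
mass O = 1.911 − (1.5412 + 0.11314) = 0.25667 g → mol O = 0.25667 ÷ 15.999 = 0.016043 mol
Divide by the smallest (0.016043 mol): C 7.998, H 6.996, O 1.000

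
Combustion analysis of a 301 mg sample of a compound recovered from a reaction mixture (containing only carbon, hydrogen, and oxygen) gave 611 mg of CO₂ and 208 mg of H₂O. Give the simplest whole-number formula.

C6H10O3

mol C = 0.611 g CO₂ ÷ 44.009 g/mol = 0.01388 mol
mol H = 2 × 0.208 g H₂O ÷ 18.015 g/mol = 0.02309 mol
mass O = 0.301 − (0.1668 + 0.02328) = 0.1110 g → mol O = 0.1110 ÷ 15.999 = 0.006936 mol
Divide by the smallest (0.006936 mol): C 2.002, H 3.329, O 1.000
Multiplying each by 3 gives whole numbers: C 6.01, H 9.99, O 3.00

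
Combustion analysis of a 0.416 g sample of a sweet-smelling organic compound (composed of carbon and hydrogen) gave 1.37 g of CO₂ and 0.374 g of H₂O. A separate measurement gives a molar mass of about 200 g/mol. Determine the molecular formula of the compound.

C15H20

mol C = 1.37 g CO₂ ÷ 44.009 g/mol = 0.03113 mol
mol H = 2 × 0.374 g H₂O ÷ 18.015 g/mol = 0.04152 mol
Divide by the smallest (0.03113 mol): C 1.000, H 1.334
Multiplying each by 3 gives whole numbers: C 3.00, H 4.00
Empirical formula: C3H4
Empirical-formula mass = 40.06 g/mol; 200 ÷ 40.06 ≈ 5, so the molecular formula is C15H20.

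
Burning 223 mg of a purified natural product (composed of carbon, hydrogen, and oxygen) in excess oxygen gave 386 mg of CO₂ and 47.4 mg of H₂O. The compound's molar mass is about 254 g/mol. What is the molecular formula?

mol C = 0.386 g CO₂ ÷ 44.009 g/mol = 0.008771 mol
mol H = 2 × 0.0474 g H₂O ÷ 18.015 g/mol = 0.005262 mol
mass O = 0.223 − (0.1053 + 0.005304) = 0.1123 g → mol O = 0.1123 ÷ 15.999 = 0.007022 mol
Divide by the smallest (0.005262 mol): C 1.667, H 1.000, O 1.334
Multiplying each by 3 gives whole numbers: C 5.00, H 3.00, O 4.00
Empirical formula: C5H3O4
Empirical-formula mass = 127.07 g/mol; 254 ÷ 127.07 ≈ 2, so the molecular formula is C10H6O8.

C10H6O8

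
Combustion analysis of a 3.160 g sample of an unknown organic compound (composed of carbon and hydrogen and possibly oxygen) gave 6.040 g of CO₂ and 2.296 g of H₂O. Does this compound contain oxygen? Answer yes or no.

mol C = 6.040 g CO₂ ÷ 44.009 g/mol = 0.13724 mol
mol H = 2 × 2.296 g H₂O ÷ 18.015 g/mol = 0.25490 mol
C and H account for only 1.9054 g of the 3.160 g sample; the remaining 1.2546 g must be oxygen.

yes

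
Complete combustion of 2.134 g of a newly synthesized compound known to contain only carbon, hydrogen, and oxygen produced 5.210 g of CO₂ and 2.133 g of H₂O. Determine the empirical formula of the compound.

mol C = 5.210 g CO₂ ÷ 44.009 g/mol = 0.11838 mol
mol H = 2 × 2.133 g H₂O ÷ 18.015 g/mol = 0.23680 mol
mass O = 2.134 − (1.4219 + 0.23870) = 0.47338 g → mol O = 0.47338 ÷ 15.999 = 0.029588 mol
Divide by the smallest (0.029588 mol): C 4.001, H 8.003, O 1.000

C4H8O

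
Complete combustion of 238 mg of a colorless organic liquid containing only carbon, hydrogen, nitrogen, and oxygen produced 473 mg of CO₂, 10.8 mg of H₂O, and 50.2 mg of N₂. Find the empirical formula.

mol C = 0.473 g CO₂ ÷ 44.009 g/mol = 0.01075 mol
mol H = 2 × 0.0108 g H₂O ÷ 18.015 g/mol = 0.001199 mol
mol N = 2 × 0.0502 g N₂ ÷ 28.014 g/mol = 0.003584 mol
mass O = 0.238 − (0.1291 + 0.001209 + 0.05020) = 0.05750 g → mol O = 0.05750 ÷ 15.999 = 0.003594 mol
Divide by the smallest (0.001199 mol): C 8.964, H 1.000, N 2.989, O 2.997

C9HN3O3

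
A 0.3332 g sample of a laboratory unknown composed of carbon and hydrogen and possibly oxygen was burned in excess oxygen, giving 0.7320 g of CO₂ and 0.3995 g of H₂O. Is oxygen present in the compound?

yes

mol C = 0.7320 g CO₂ ÷ 44.009 g/mol = 0.016633 mol
mol H = 2 × 0.3995 g H₂O ÷ 18.015 g/mol = 0.044352 mol
C and H account for only 0.24449 g of the 0.3332 g sample; the remaining 0.088715 g must be oxygen.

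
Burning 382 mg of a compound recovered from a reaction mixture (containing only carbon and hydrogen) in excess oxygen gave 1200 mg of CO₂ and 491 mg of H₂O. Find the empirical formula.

CH2

mol C = 1.20 g CO₂ ÷ 44.009 g/mol = 0.02727 mol
mol H = 2 × 0.491 g H₂O ÷ 18.015 g/mol = 0.05451 mol
Divide by the smallest (0.02727 mol): C 1.000, H 1.999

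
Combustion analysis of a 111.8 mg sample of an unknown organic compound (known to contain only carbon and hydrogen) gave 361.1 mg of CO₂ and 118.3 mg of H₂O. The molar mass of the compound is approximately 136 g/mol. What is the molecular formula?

mol C = 0.3611 g CO₂ ÷ 44.009 g/mol = 0.0082051 mol
mol H = 2 × 0.1183 g H₂O ÷ 18.015 g/mol = 0.013133 mol
Divide by the smallest (0.0082051 mol): C 1.000, H 1.601
Multiplying each by 5 gives whole numbers: C 5.00, H 8.00
Empirical formula: C5H8
Empirical-formula mass = 68.12 g/mol; 136 ÷ 68.12 ≈ 2, so the molecular formula is C10H16.

C10H16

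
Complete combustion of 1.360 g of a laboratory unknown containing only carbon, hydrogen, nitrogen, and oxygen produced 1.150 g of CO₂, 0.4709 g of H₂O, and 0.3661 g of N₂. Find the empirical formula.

mol C = 1.150 g CO₂ ÷ 44.009 g/mol = 0.026131 mol
mol H = 2 × 0.4709 g H₂O ÷ 18.015 g/mol = 0.052279 mol
mol N = 2 × 0.3661 g N₂ ÷ 28.014 g/mol = 0.026137 mol
mass O = 1.360 − (0.31386 + 0.052697 + 0.36610) = 0.62734 g → mol O = 0.62734 ÷ 15.999 = 0.039211 mol
Divide by the smallest (0.026131 mol): C 1.000, H 2.001, N 1.000, O 1.501
Multiplying each by 2 gives whole numbers: C 2.00, H 4.00, N 2.00, O 3.00

C2H4N2O3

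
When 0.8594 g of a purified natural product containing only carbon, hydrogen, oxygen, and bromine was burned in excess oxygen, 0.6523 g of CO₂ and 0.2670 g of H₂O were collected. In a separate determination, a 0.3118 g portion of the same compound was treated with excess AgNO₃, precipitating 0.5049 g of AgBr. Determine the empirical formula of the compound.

C4H8Br2O

mol C = 0.6523 g CO₂ ÷ 44.009 g/mol = 0.014822 mol
mol H = 2 × 0.2670 g H₂O ÷ 18.015 g/mol = 0.029642 mol
From the AgBr data: mol Br per gram of compound = (0.5049 ÷ 187.772) ÷ 0.3118 = 0.0086238 mol/g, so in the 0.8594 g combustion sample mol Br = 0.0074113 mol
mass O = 0.8594 − (0.17803 + 0.029879 + 0.59219) = 0.059303 g → mol O = 0.059303 ÷ 15.999 = 0.0037066 mol
Divide by the smallest (0.0037066 mol): C 3.999, H 7.997, Br 1.999, O 1.000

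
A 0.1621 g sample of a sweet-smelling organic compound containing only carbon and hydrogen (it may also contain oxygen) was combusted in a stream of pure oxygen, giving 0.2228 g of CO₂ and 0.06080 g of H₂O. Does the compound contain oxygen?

yes

mol C = 0.2228 g CO₂ ÷ 44.009 g/mol = 0.0050626 mol
mol H = 2 × 0.06080 g H₂O ÷ 18.015 g/mol = 0.0067499 mol
C and H account for only 0.067611 g of the 0.1621 g sample; the remaining 0.094489 g must be oxygen.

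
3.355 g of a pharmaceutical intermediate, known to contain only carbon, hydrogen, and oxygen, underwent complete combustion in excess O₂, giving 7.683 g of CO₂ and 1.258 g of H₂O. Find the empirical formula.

C5H4O2

mol C = 7.683 g CO₂ ÷ 44.009 g/mol = 0.17458 mol
mol H = 2 × 1.258 g H₂O ÷ 18.015 g/mol = 0.13966 mol
mass O = 3.355 − (2.0969 + 0.14078) = 1.1174 g → mol O = 1.1174 ÷ 15.999 = 0.069840 mol
Divide by the smallest (0.069840 mol): C 2.500, H 2.000, O 1.000
Multiplying each by 2 gives whole numbers: C 5.00, H 4.00, O 2.00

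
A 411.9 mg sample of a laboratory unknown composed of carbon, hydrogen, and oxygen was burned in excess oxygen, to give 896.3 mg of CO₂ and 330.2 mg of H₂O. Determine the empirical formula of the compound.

C5H9O2

mol C = 0.8963 g CO₂ ÷ 44.009 g/mol = 0.020366 mol
mol H = 2 × 0.3302 g H₂O ÷ 18.015 g/mol = 0.036658 mol
mass O = 0.4119 − (0.24462 + 0.036952) = 0.13033 g → mol O = 0.13033 ÷ 15.999 = 0.0081461 mol
Divide by the smallest (0.0081461 mol): C 2.500, H 4.500, O 1.000
Multiplying each by 2 gives whole numbers: C 5.00, H 9.00, O 2.00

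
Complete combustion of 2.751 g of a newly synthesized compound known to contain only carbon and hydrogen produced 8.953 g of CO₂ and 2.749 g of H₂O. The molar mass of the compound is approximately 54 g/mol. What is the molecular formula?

C4H6

mol C = 8.953 g CO₂ ÷ 44.009 g/mol = 0.20344 mol
mol H = 2 × 2.749 g H₂O ÷ 18.015 g/mol = 0.30519 mol
Divide by the smallest (0.20344 mol): C 1.000, H 1.500
Multiplying each by 2 gives whole numbers: C 2.00, H 3.00
Empirical formula: C2H3
Empirical-formula mass = 27.05 g/mol; 54 ÷ 27.05 ≈ 2, so the molecular formula is C4H6.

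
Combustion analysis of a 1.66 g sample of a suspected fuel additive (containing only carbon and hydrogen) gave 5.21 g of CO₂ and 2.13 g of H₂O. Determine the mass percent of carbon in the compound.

85.7%

mol C = 5.21 g CO₂ ÷ 44.009 g/mol = 0.1184 mol
mol H = 2 × 2.13 g H₂O ÷ 18.015 g/mol = 0.2365 mol
mass % C = 1.422 g ÷ 1.66 g × 100%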